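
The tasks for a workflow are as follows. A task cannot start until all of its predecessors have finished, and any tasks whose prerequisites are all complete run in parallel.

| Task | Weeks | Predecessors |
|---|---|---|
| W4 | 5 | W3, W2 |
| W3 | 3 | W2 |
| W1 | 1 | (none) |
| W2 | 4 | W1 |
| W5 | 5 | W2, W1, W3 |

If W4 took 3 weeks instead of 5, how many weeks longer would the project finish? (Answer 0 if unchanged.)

0

Actual critical path: W1→W2→W3→W4 = 1+4+3+5 = 13 ⇒ 13 weeks.
Since W4 is critical, the -2 change carries straight to that chain (now 11 weeks).
New critical path: W1→W2→W3→W5 = 1+4+3+5 = 13 ⇒ 13 weeks.
Change in finish: 13 − 13 = +0 weeks.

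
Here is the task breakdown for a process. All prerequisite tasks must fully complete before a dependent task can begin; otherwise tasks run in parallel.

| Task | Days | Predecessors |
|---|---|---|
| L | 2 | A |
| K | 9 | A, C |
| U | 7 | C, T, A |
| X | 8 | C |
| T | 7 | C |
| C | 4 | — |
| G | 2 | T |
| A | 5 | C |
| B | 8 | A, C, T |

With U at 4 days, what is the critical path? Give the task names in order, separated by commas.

As given, the longest chain is C→T→B = 4+7+8 = 19, so the finish is 19 days.
The longest path through U is only 18 days, so U has float 1.
The critical path is still C→T→B; finish is now 19 days.

C, T, B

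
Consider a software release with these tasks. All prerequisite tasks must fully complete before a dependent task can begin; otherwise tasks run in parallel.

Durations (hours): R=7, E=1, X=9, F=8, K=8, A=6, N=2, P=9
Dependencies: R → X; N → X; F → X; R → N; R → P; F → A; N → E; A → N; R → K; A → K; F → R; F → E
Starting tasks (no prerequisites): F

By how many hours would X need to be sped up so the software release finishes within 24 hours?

Current finish: 26 hours; target: 24.
X is on every critical path, so each hour cut from X cuts the finish by one (this holds down to a finish of 24).
Need 26 − 24 = 2 hours off X → X becomes 7 hours, finish becomes 24.

2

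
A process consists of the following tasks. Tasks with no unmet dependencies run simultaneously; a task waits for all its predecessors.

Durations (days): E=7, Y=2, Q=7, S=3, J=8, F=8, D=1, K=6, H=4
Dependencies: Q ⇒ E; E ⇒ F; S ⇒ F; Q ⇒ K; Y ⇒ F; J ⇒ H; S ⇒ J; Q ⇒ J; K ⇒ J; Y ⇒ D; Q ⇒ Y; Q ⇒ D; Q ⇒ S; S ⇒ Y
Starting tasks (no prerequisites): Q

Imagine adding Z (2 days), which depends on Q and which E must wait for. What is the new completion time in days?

Originally the job takes 25 days.
With Z inserted, E now waits for max(Q, Z).
New critical path: Q→K→J→H = 7+6+8+4 = 25 ⇒ 25 days.

25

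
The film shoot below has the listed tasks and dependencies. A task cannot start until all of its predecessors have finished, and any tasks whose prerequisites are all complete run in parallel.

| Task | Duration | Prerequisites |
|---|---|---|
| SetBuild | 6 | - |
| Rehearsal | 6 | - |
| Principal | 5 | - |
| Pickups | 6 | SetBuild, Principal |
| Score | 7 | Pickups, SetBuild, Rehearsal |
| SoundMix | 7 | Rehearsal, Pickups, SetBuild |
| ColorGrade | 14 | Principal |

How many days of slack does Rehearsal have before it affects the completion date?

6

SetBuild→Pickups→Score = 6+6+7 = 19 sets the makespan at 19 days.
Longest path through Rehearsal: 13 days (earliest finish 6, latest finish 12).
Slack of Rehearsal = 6 − 0 = 6 days.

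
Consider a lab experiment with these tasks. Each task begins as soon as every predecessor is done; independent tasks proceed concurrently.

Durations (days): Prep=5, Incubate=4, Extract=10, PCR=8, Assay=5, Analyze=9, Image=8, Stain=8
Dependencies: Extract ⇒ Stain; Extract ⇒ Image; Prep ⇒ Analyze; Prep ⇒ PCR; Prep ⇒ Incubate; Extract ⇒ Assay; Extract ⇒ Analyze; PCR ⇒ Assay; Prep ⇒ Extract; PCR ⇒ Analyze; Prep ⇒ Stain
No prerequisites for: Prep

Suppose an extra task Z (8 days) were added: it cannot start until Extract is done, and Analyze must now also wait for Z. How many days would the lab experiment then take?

32

Originally the lab experiment takes 24 days.
With Z inserted, Analyze now waits for max(PCR, Prep, Extract, Z).
New critical path: Prep→Extract→Z→Analyze = 5+10+8+9 = 32 ⇒ 32 days.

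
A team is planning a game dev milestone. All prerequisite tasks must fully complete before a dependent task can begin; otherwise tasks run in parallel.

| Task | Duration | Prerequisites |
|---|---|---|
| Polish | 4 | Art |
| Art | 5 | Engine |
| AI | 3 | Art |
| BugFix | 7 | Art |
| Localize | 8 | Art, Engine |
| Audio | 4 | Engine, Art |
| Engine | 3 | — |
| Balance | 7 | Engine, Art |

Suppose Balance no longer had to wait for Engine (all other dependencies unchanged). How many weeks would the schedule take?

With the dependency in place, Engine→Art→Localize = 3+5+8 = 16 sets the finish at 16 weeks.
Dropping Engine→Balance doesn't change Balance's earliest start (8); another predecessor still binds.
New critical path: Engine→Art→Localize = 3+5+8 = 16 ⇒ 16 weeks.

16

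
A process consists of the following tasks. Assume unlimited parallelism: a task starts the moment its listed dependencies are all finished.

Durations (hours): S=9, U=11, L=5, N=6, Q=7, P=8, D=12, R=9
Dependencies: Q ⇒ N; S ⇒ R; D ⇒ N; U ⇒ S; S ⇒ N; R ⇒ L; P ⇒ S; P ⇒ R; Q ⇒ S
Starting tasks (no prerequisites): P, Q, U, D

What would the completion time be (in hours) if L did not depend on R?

With the dependency in place, U→S→R→L = 11+9+9+5 = 34 sets the finish at 34 hours.
Without R→L, L's earliest start moves from 29 to 0.
After: U→S→R = 11+9+9 = 29 → 29 hours.

29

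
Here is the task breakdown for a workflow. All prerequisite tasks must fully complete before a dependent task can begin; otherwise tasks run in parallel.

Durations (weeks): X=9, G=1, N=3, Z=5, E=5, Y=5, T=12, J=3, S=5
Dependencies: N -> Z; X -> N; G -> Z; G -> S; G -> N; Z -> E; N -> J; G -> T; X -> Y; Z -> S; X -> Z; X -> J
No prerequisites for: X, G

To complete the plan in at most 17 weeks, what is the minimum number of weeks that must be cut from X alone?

5

Current finish: 22 weeks; target: 17.
X is on every critical path, so each week cut from X cuts the finish by one (this holds down to a finish of 14).
Need 22 − 17 = 5 weeks off X → X becomes 4 weeks, finish becomes 17.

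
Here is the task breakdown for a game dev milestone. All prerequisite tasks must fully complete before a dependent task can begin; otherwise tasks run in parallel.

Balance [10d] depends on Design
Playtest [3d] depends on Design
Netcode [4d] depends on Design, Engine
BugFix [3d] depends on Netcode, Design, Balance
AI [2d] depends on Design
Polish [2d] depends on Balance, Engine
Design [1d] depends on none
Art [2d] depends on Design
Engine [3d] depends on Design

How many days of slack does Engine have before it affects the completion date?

The longest chain is Design→Balance→BugFix = 1+10+3 = 14; overall finish 14 days.
Engine finishes as early as 4 and must finish by 7.
Slack of Engine = 4 − 1 = 3 days.

3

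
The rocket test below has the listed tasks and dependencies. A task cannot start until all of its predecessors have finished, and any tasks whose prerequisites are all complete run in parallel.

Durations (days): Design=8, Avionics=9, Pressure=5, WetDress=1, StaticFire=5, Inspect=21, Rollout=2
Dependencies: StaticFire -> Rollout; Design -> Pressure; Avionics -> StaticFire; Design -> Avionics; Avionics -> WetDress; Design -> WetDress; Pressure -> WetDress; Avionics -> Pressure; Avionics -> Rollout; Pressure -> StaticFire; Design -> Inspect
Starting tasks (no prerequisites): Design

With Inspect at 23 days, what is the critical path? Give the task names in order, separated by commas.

Design, Inspect

Critical path before the change: Design→Inspect = 8+21 = 29 giving 29 days.
Inspect is on the critical path; changing it to 23 makes that path 31 days.
That remains the longest chain; total 31 days.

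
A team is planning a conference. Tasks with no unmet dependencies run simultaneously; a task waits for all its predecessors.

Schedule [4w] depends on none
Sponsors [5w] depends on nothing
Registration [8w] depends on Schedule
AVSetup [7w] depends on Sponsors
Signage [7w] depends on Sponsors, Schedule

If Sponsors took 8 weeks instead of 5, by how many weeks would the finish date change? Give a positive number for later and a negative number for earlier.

3

As given, the longest chain is Sponsors→AVSetup = 5+7 = 12, so the finish is 12 weeks.
Sponsors lies on that path, so at 8 weeks the path becomes 15 weeks.
The critical path is still Sponsors→AVSetup; finish is now 15 weeks.
Change in finish: 15 − 12 = +3 weeks.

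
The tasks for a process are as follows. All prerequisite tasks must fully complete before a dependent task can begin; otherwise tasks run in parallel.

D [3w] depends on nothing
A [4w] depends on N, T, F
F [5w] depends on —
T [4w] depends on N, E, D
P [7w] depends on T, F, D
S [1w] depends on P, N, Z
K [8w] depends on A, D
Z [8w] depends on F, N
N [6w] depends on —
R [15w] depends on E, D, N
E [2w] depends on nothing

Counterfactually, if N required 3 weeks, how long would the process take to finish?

19

Baseline: N→T→A→K = 6+4+4+8 = 22 → 22 weeks.
N lies on that path, so at 3 weeks the path becomes 19 weeks.
Now D→T→A→K = 3+4+4+8 = 19 is longest, so the finish becomes 19 weeks.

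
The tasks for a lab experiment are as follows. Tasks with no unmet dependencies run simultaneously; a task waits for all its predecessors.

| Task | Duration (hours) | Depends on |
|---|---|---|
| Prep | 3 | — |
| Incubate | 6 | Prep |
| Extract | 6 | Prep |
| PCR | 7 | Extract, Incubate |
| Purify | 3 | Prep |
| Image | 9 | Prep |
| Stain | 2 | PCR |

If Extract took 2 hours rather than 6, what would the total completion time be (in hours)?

18

As given, the longest chain is Prep→Extract→PCR→Stain = 3+6+7+2 = 18, so the finish is 18 hours.
Since Extract is critical, the -4 change carries straight to that chain (now 14 hours).
New critical path: Prep→Incubate→PCR→Stain = 3+6+7+2 = 18 ⇒ 18 hours.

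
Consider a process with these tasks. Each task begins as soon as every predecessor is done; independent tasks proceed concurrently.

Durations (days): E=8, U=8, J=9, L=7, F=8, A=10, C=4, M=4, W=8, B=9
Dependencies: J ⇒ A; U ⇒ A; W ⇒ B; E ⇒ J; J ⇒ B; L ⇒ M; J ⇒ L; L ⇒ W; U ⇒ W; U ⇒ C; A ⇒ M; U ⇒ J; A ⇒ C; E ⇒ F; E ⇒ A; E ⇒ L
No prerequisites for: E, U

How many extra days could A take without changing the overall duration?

E→J→L→W→B = 8+9+7+8+9 = 41 sets the makespan at 41 days.
Longest path through A: 31 days (earliest finish 27, latest finish 37).
So A can slip 37 − 27 = 10 days.

10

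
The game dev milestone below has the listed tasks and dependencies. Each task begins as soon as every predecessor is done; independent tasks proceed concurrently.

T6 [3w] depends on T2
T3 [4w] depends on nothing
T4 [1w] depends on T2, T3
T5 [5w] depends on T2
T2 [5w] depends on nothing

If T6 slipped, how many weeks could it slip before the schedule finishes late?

2

The longest chain is T2→T5 = 5+5 = 10; overall finish 10 weeks.
T6 finishes as early as 8 and must finish by 10.
Float = 10 − 8 = 2.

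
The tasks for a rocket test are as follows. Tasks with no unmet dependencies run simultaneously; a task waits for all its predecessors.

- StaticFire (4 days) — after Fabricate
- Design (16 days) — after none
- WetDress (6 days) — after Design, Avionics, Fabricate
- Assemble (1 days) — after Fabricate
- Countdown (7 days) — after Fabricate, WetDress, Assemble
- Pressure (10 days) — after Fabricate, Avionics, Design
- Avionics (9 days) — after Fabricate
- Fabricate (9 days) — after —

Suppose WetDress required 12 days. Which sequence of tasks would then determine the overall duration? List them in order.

The binding path is Fabricate→Avionics→WetDress→Countdown = 9+9+6+7 = 31; finish at 31 days.
WetDress is on the critical path; changing it to 12 makes that path 37 days.
That remains the longest chain; total 37 days.

Fabricate, Avionics, WetDress, Countdown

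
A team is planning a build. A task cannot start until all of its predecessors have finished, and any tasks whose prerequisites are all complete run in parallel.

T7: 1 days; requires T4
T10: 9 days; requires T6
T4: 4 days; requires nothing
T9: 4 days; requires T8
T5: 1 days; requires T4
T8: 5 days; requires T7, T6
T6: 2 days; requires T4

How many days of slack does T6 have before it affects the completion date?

T4→T6→T8→T9 = 4+2+5+4 = 15 sets the makespan at 15 days.
The longest chain containing T6 totals 15 days.
Slack of T6 = 4 − 4 = 0 days.

0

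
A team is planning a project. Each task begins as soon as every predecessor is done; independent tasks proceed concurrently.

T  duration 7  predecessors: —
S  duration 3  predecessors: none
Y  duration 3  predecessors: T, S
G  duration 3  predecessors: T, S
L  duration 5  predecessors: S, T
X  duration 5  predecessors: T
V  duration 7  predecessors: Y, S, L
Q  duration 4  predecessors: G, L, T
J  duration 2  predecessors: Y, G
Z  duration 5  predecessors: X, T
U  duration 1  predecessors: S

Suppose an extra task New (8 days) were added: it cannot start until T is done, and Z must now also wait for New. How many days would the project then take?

Originally the project takes 19 days.
With New inserted, Z now waits for max(X, T, New).
New critical path: T→New→Z = 7+8+5 = 20 ⇒ 20 days.

20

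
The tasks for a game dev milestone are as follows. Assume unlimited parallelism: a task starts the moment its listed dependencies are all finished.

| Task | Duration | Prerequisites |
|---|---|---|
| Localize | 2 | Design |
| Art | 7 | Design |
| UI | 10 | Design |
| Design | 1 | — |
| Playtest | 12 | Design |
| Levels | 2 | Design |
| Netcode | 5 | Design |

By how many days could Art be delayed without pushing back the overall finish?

The longest chain is Design→Playtest = 1+12 = 13; overall finish 13 days.
Longest path through Art: 8 days (earliest finish 8, latest finish 13).
Float = 13 − 8 = 5.

5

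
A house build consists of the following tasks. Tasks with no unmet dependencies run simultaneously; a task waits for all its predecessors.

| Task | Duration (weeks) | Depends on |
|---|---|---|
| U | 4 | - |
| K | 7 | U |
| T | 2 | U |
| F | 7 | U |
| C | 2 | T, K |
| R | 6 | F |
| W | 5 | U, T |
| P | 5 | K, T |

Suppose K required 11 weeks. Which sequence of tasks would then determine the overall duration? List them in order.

The binding path is U→F→R = 4+7+6 = 17; finish at 17 weeks.
The longest path through K is only 16 weeks, so K has float 1.
Now U→K→P = 4+11+5 = 20 is longest, so the finish becomes 20 weeks.

U, K, P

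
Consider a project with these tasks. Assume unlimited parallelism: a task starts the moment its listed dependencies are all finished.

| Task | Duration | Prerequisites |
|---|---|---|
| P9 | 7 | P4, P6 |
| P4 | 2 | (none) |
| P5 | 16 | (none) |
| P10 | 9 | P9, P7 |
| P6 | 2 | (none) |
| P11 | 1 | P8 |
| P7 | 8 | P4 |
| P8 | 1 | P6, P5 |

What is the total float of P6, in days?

1

P4→P7→P10 = 2+8+9 = 19 sets the makespan at 19 days.
Longest path through P6: 18 days (earliest finish 2, latest finish 3).
Float = 19 − 18 = 1.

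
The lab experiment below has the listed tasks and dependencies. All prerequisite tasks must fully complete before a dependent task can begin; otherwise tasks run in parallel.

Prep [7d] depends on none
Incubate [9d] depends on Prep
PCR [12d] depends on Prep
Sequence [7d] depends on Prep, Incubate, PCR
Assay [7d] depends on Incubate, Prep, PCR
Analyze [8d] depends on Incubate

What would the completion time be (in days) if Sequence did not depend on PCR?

26

With the dependency in place, Prep→PCR→Sequence = 7+12+7 = 26 sets the finish at 26 days.
Without PCR→Sequence, Sequence's earliest start moves from 19 to 16.
After: Prep→PCR→Assay = 7+12+7 = 26 → 26 days.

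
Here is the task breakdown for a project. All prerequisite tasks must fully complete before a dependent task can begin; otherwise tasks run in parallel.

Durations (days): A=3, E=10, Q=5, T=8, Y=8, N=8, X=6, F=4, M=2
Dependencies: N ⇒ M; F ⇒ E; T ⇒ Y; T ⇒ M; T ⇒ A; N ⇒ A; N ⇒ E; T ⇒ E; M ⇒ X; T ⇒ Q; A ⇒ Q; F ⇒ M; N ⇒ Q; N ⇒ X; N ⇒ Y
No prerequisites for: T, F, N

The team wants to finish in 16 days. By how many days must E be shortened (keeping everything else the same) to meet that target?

2

Current finish: 18 days; target: 16.
E is on every critical path, so each day cut from E cuts the finish by one (this holds down to a finish of 16).
Need 18 − 16 = 2 days off E → E becomes 8 days, finish becomes 16.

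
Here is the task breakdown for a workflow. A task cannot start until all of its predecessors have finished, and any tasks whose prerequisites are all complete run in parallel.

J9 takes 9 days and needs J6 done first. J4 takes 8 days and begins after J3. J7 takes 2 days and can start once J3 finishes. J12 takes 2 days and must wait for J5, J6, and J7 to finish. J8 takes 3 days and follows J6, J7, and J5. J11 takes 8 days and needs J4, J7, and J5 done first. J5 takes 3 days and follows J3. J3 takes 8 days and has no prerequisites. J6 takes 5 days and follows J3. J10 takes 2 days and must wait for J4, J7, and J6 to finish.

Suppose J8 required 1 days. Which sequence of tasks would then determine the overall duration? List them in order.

Actual critical path: J3→J4→J11 = 8+8+8 = 24 ⇒ 24 days.
The longest path through J8 is only 16 days, so J8 has float 8.
The critical path is still J3→J4→J11; finish is now 24 days.

J3, J4, J11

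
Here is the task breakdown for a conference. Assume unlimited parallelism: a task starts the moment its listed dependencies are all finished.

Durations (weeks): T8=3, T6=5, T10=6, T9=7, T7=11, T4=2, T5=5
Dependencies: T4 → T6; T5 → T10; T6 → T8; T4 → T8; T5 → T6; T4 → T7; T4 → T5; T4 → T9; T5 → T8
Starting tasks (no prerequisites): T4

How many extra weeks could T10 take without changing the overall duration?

2

The longest chain is T4→T5→T6→T8 = 2+5+5+3 = 15; overall finish 15 weeks.
The longest chain containing T10 totals 13 weeks.
Float = 15 − 13 = 2.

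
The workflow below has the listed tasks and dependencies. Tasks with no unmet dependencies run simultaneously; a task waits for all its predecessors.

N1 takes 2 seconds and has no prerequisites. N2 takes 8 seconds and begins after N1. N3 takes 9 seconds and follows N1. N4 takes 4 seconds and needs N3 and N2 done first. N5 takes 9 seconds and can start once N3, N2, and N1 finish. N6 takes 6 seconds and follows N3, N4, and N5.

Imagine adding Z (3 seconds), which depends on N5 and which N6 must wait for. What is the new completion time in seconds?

Originally the job takes 26 seconds.
With Z inserted, N6 now waits for max(N3, N4, N5, Z).
New critical path: N1→N3→N5→Z→N6 = 2+9+9+3+6 = 29 ⇒ 29 seconds.

29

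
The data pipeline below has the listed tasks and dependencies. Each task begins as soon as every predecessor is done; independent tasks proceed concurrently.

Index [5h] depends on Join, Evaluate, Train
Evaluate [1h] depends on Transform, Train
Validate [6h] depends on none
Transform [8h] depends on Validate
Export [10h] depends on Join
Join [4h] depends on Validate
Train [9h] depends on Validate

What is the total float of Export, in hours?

The longest chain is Validate→Train→Evaluate→Index = 6+9+1+5 = 21; overall finish 21 hours.
The longest chain containing Export totals 20 hours.
Float = 21 − 20 = 1.

1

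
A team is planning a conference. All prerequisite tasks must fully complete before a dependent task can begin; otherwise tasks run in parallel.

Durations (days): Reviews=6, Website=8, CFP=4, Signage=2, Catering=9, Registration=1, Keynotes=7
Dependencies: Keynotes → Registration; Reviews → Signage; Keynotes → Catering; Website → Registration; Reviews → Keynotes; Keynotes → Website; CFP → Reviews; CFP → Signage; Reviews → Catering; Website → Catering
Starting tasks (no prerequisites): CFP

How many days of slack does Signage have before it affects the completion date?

22

CFP→Reviews→Keynotes→Website→Catering = 4+6+7+8+9 = 34 sets the makespan at 34 days.
The longest chain containing Signage totals 12 days.
So Signage can slip 34 − 12 = 22 days.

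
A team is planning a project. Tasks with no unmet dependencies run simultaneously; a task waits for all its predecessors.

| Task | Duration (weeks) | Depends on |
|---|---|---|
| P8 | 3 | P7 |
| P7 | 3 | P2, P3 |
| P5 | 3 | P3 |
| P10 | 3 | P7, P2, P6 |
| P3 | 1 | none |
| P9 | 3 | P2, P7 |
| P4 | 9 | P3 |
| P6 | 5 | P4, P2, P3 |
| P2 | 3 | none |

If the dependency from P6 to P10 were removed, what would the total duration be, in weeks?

15

Original critical path: P3→P4→P6→P10 = 1+9+5+3 = 18 ⇒ 18 weeks.
Without P6→P10, P10's earliest start moves from 15 to 6.
The longest chain is now P3→P4→P6 = 1+9+5 = 15, so the project takes 15 weeks.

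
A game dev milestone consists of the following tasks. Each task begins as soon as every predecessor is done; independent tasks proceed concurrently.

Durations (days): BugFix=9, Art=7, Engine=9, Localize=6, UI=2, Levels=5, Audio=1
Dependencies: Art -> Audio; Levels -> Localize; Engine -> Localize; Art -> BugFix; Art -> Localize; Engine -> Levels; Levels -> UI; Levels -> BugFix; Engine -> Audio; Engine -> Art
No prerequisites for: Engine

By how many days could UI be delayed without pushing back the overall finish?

9

Engine→Art→BugFix = 9+7+9 = 25 sets the makespan at 25 days.
Longest path through UI: 16 days (earliest finish 16, latest finish 25).
Slack of UI = 23 − 14 = 9 days.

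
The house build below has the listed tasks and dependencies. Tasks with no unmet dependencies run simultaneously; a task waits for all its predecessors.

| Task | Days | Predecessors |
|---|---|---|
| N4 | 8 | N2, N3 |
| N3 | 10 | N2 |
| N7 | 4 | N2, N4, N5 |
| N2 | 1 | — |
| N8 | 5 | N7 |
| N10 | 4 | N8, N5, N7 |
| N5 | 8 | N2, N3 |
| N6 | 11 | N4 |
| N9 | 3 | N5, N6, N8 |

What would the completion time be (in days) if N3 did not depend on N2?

32

Original critical path: N2→N3→N4→N6→N9 = 1+10+8+11+3 = 33 ⇒ 33 days.
Without N2→N3, N3's earliest start moves from 1 to 0.
The longest chain is now N3→N4→N6→N9 = 10+8+11+3 = 32, so the schedule takes 32 days.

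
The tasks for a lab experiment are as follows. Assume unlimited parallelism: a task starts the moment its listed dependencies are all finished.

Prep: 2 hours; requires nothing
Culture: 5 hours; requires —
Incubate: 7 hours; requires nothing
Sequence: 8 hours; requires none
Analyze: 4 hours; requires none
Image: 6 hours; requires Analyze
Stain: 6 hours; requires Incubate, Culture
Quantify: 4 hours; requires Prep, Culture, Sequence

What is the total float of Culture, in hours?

2

Critical path: Incubate→Stain = 7+6 = 13, so the finish is 13 hours.
Longest path through Culture: 11 hours (earliest finish 5, latest finish 7).
Slack of Culture = 2 − 0 = 2 hours.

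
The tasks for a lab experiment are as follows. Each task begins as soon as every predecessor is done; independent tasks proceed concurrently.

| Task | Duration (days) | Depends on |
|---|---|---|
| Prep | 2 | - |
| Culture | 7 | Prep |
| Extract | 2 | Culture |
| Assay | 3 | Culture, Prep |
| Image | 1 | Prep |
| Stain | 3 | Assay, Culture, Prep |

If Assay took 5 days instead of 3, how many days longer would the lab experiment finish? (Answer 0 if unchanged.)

Baseline: Prep→Culture→Assay→Stain = 2+7+3+3 = 15 → 15 days.
Assay is on the critical path; changing it to 5 makes that path 17 days.
No other chain overtakes it, so the finish is 17 days.
Change in finish: 17 − 15 = +2 days.

2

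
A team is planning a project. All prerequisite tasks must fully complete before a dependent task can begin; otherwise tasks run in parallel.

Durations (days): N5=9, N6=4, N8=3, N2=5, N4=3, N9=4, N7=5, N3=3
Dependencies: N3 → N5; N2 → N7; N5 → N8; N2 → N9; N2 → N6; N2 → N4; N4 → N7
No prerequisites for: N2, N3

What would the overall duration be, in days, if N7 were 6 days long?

15

The binding path is N3→N5→N8 = 3+9+3 = 15; finish at 15 days.
N7 is off the critical path — its longest chain is 13 days, giving 2 of slack.
The critical path is still N3→N5→N8; finish is now 15 days.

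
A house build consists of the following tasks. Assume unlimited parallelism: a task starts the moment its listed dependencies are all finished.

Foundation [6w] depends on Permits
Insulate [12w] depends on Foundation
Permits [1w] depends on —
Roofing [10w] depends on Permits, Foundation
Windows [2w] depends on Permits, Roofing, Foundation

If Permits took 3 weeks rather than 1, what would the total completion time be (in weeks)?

21

The binding path is Permits→Foundation→Roofing→Windows = 1+6+10+2 = 19; finish at 19 weeks.
Permits is on the critical path; changing it to 3 makes that path 21 weeks.
No other chain overtakes it, so the finish is 21 weeks.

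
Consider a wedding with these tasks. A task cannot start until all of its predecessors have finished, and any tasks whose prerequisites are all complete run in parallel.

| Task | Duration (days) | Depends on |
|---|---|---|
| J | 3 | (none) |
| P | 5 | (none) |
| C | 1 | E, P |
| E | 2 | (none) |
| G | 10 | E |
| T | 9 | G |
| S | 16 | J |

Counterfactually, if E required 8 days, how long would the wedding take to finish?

27

As given, the longest chain is E→G→T = 2+10+9 = 21, so the finish is 21 days.
Since E is critical, the +6 change carries straight to that chain (now 27 days).
The critical path is still E→G→T; finish is now 27 days.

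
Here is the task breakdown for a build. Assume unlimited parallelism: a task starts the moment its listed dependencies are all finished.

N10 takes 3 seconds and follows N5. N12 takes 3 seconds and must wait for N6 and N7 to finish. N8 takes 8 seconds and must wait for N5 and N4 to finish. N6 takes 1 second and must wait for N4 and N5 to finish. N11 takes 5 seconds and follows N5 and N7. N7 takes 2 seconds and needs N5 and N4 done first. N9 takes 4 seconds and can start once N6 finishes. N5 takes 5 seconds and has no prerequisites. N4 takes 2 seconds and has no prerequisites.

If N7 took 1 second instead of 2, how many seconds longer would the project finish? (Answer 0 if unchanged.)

The binding path is N5→N8 = 5+8 = 13; finish at 13 seconds.
N7 has 1 second of float (longest path through it is 12).
No other chain overtakes it, so the finish is 13 seconds.
Change in finish: 13 − 13 = +0 seconds.

0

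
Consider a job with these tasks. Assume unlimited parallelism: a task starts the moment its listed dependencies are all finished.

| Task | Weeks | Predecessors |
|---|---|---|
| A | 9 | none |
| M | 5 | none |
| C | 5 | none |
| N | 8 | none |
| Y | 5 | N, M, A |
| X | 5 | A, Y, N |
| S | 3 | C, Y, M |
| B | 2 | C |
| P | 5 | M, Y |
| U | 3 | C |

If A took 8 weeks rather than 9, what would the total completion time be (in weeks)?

18

Baseline: A→Y→X = 9+5+5 = 19 → 19 weeks.
Since A is critical, the -1 change carries straight to that chain (now 18 weeks).
The critical path is still A→Y→X; finish is now 18 weeks.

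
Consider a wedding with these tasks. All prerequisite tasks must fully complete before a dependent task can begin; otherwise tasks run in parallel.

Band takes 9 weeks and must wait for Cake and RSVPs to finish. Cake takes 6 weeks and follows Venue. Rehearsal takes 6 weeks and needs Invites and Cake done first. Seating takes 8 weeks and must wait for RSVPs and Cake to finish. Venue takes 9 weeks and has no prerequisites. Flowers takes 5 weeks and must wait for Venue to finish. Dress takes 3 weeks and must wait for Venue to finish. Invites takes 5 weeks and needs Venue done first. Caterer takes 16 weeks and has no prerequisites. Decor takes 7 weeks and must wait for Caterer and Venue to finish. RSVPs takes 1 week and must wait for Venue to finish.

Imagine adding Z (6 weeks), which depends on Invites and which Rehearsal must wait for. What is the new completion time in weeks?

26

Originally the wedding takes 24 weeks.
With Z inserted, Rehearsal now waits for max(Invites, Cake, Z).
New critical path: Venue→Invites→Z→Rehearsal = 9+5+6+6 = 26 ⇒ 26 weeks.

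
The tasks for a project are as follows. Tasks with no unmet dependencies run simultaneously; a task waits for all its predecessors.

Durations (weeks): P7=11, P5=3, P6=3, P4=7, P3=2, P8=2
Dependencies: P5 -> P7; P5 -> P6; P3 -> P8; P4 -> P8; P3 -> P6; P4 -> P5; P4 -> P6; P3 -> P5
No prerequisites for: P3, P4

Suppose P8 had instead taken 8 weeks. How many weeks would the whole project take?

21

Baseline: P4→P5→P7 = 7+3+11 = 21 → 21 weeks.
P8 has 12 weeks of float (longest path through it is 9).
No other chain overtakes it, so the finish is 21 weeks.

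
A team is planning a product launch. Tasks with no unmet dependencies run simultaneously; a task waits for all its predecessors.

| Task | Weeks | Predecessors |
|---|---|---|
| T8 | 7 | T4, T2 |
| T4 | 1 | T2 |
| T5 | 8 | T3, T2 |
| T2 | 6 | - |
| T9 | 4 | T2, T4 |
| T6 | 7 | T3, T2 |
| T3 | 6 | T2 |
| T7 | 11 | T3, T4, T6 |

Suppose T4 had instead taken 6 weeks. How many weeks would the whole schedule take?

30

Critical path before the change: T2→T3→T6→T7 = 6+6+7+11 = 30 giving 30 weeks.
T4 is off the critical path — its longest chain is 18 weeks, giving 12 of slack.
That remains the longest chain; total 30 weeks.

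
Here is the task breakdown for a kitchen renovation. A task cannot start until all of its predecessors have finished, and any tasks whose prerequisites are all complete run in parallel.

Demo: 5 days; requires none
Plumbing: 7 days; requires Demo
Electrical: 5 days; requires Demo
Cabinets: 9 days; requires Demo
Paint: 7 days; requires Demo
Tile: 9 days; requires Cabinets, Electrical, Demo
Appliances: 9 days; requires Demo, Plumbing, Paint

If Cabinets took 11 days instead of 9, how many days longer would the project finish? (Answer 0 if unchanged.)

Baseline: Demo→Cabinets→Tile = 5+9+9 = 23 → 23 days.
Since Cabinets is critical, the +2 change carries straight to that chain (now 25 days).
That remains the longest chain; total 25 days.
Change in finish: 25 − 23 = +2 days.

2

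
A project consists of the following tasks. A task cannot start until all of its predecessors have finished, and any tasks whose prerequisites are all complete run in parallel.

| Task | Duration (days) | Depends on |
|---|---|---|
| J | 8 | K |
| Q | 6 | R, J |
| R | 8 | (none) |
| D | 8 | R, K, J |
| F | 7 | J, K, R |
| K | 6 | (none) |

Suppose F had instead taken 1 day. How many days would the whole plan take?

22

Critical path before the change: K→J→D = 6+8+8 = 22 giving 22 days.
The longest path through F is only 21 days, so F has float 1.
That remains the longest chain; total 22 days.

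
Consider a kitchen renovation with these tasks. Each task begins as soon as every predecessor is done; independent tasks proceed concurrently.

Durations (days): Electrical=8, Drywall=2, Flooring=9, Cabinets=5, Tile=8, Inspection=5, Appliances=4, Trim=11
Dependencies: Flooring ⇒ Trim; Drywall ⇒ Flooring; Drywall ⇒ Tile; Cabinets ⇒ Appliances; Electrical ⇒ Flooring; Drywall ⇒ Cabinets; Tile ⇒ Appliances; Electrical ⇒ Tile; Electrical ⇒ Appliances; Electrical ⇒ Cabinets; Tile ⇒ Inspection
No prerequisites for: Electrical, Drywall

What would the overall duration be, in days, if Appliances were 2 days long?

28

Baseline: Electrical→Flooring→Trim = 8+9+11 = 28 → 28 days.
The longest path through Appliances is only 20 days, so Appliances has float 8.
No other chain overtakes it, so the finish is 28 days.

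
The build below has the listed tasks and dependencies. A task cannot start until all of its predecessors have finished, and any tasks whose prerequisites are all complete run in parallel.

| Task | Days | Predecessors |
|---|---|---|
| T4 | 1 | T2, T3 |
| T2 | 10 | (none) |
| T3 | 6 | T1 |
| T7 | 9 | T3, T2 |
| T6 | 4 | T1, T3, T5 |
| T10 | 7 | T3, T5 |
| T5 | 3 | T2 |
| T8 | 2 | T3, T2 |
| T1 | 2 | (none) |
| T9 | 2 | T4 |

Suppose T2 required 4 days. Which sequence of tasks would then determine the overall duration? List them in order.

Baseline: T2→T5→T10 = 10+3+7 = 20 → 20 days.
Since T2 is critical, the -6 change carries straight to that chain (now 14 days).
The binding chain switches to T1→T3→T7 = 2+6+9 = 17; finish 17 days.

T1, T3, T7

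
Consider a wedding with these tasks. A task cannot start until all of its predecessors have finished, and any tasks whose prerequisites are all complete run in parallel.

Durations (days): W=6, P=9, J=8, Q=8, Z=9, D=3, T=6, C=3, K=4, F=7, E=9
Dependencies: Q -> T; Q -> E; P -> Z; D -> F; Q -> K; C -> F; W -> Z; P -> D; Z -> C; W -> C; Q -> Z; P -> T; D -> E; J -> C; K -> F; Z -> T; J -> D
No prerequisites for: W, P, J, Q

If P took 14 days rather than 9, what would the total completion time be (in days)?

As given, the longest chain is P→Z→C→F = 9+9+3+7 = 28, so the finish is 28 days.
P is on the critical path; changing it to 14 makes that path 33 days.
The critical path is still P→Z→C→F; finish is now 33 days.

33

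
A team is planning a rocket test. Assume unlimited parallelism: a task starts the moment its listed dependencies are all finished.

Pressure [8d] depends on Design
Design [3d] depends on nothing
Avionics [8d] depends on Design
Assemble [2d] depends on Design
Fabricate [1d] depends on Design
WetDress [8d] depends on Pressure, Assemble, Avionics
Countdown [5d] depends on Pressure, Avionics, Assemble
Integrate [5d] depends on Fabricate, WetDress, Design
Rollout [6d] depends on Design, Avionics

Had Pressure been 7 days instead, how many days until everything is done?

24

Critical path before the change: Design→Pressure→WetDress→Integrate = 3+8+8+5 = 24 giving 24 days.
Pressure is on the critical path; changing it to 7 makes that path 23 days.
New critical path: Design→Avionics→WetDress→Integrate = 3+8+8+5 = 24 ⇒ 24 days.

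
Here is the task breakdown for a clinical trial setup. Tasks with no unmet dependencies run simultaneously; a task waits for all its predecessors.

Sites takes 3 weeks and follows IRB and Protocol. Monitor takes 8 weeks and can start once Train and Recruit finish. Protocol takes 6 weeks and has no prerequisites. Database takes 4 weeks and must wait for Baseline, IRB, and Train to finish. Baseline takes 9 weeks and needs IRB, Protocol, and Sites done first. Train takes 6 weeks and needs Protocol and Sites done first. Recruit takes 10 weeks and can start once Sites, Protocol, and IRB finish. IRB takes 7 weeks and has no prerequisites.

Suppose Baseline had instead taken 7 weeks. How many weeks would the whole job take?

28

The binding path is IRB→Sites→Recruit→Monitor = 7+3+10+8 = 28; finish at 28 weeks.
The longest path through Baseline is only 23 weeks, so Baseline has float 5.
The critical path is still IRB→Sites→Recruit→Monitor; finish is now 28 weeks.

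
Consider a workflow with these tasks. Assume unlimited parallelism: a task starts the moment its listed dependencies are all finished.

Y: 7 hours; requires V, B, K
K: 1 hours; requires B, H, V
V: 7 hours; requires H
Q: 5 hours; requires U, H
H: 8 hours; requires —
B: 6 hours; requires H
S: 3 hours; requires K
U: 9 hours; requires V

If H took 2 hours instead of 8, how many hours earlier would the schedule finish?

Actual critical path: H→V→U→Q = 8+7+9+5 = 29 ⇒ 29 hours.
Since H is critical, the -6 change carries straight to that chain (now 23 hours).
That remains the longest chain; total 23 hours.
Change in finish: 23 − 29 = -6 hours.

6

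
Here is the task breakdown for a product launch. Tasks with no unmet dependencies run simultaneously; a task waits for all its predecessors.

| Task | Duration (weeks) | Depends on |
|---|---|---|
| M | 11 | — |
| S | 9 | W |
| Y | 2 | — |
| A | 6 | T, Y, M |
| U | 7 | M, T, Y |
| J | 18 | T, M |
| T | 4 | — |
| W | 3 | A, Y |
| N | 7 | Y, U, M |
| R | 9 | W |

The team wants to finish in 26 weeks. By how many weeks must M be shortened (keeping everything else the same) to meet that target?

Current finish: 29 weeks; target: 26.
M is on every critical path, so each week cut from M cuts the finish by one (this holds down to a finish of 22).
Need 29 − 26 = 3 weeks off M → M becomes 8 weeks, finish becomes 26.

3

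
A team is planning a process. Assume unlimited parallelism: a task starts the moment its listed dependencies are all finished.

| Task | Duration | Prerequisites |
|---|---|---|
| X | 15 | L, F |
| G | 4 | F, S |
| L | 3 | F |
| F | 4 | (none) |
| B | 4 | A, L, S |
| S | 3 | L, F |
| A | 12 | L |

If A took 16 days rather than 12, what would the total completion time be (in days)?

27

Critical path before the change: F→L→A→B = 4+3+12+4 = 23 giving 23 days.
A lies on that path, so at 16 days the path becomes 27 days.
No other chain overtakes it, so the finish is 27 days.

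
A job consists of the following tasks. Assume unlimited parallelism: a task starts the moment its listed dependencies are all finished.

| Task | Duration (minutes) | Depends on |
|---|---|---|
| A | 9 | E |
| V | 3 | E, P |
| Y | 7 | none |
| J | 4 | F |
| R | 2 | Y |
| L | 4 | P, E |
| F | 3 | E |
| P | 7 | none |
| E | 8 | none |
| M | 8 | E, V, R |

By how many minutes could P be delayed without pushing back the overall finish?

1

E→V→M = 8+3+8 = 19 sets the makespan at 19 minutes.
P finishes as early as 7 and must finish by 8.
So P can slip 8 − 7 = 1 minute.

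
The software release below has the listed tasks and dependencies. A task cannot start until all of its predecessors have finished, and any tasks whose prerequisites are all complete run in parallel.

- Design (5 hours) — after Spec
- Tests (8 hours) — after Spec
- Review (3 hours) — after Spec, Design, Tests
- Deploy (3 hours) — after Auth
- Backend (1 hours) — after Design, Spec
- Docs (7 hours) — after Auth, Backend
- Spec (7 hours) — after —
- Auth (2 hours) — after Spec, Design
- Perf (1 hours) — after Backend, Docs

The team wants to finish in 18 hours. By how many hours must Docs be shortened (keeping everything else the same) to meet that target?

4

Current finish: 22 hours; target: 18.
Docs is on every critical path, so each hour cut from Docs cuts the finish by one (this holds down to a finish of 18).
Need 22 − 18 = 4 hours off Docs → Docs becomes 3 hours, finish becomes 18.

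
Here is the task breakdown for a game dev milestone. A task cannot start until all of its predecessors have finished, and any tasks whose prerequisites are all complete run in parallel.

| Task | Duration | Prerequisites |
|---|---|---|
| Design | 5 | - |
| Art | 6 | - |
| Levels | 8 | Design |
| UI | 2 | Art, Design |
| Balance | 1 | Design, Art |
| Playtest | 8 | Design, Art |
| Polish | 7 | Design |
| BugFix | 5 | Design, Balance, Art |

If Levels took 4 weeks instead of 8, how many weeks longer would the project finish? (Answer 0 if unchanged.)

As given, the longest chain is Art→Playtest = 6+8 = 14, so the finish is 14 weeks.
Levels has 1 week of float (longest path through it is 13).
That remains the longest chain; total 14 weeks.
Change in finish: 14 − 14 = +0 weeks.

0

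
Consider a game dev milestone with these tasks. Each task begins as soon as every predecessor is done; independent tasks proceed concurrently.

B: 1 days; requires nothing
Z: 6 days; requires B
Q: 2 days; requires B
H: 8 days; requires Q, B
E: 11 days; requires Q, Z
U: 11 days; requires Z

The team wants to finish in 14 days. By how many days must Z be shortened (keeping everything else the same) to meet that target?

Current finish: 18 days; target: 14.
Z is on every critical path, so each day cut from Z cuts the finish by one (this holds down to a finish of 14).
Need 18 − 14 = 4 days off Z → Z becomes 2 days, finish becomes 14.

4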